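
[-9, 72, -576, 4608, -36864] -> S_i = -9*-8^i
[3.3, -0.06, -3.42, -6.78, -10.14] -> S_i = 3.30 + -3.36*i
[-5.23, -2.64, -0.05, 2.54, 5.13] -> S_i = -5.23 + 2.59*i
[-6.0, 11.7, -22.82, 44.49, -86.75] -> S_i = -6.00*(-1.95)^i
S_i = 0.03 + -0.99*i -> [0.03, -0.96, -1.95, -2.94, -3.93]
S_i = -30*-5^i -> [-30, 150, -750, 3750, -18750]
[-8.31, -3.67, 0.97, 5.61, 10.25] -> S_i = -8.31 + 4.64*i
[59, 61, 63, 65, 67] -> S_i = 59 + 2*i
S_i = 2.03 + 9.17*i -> [2.03, 11.2, 20.37, 29.54, 38.71]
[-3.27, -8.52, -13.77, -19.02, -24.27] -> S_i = -3.27 + -5.25*i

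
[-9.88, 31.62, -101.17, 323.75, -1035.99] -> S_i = -9.88*(-3.20)^i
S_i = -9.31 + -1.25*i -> [-9.31, -10.56, -11.81, -13.06, -14.31]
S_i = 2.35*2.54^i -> [2.35, 5.97, 15.16, 38.51, 97.81]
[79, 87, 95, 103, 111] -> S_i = 79 + 8*i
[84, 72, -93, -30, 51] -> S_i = Random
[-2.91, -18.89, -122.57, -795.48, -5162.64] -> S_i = -2.91*6.49^i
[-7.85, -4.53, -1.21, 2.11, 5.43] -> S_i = -7.85 + 3.32*i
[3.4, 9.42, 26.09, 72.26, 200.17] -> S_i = 3.40*2.77^i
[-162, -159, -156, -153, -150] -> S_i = -162 + 3*i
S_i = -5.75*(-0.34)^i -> [-5.75, 1.96, -0.66, 0.23, -0.08]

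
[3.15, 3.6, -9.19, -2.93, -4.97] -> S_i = Random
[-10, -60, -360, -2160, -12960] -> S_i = -10*6^i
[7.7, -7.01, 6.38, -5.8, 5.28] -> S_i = 7.70*(-0.91)^i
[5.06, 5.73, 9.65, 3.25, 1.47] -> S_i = Random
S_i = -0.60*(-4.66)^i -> [-0.6, 2.8, -13.03, 60.72, -282.94]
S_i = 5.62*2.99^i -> [5.62, 16.8, 50.24, 150.23, 449.18]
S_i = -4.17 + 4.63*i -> [-4.17, 0.46, 5.09, 9.72, 14.35]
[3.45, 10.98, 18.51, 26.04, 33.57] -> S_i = 3.45 + 7.53*i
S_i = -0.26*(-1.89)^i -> [-0.26, 0.49, -0.93, 1.76, -3.32]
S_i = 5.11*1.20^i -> [5.11, 6.13, 7.36, 8.83, 10.6]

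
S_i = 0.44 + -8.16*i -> [0.44, -7.72, -15.88, -24.04, -32.2]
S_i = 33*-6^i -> [33, -198, 1188, -7128, 42768]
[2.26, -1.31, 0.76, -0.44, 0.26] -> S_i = 2.26*(-0.58)^i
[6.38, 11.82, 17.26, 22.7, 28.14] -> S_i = 6.38 + 5.44*i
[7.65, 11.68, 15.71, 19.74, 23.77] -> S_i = 7.65 + 4.03*i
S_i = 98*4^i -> [98, 392, 1568, 6272, 25088]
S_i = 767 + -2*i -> [767, 765, 763, 761, 759]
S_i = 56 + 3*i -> [56, 59, 62, 65, 68]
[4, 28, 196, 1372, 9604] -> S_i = 4*7^i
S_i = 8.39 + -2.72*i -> [8.39, 5.67, 2.95, 0.23, -2.49]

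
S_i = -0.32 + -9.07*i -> [-0.32, -9.39, -18.46, -27.53, -36.6]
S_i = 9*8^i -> [9, 72, 576, 4608, 36864]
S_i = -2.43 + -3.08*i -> [-2.43, -5.51, -8.59, -11.67, -14.75]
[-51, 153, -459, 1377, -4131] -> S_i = -51*-3^i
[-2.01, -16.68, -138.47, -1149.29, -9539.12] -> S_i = -2.01*8.30^i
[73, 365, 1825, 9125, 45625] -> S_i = 73*5^i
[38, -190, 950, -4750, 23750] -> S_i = 38*-5^i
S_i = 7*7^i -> [7, 49, 343, 2401, 16807]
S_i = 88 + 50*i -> [88, 138, 188, 238, 288]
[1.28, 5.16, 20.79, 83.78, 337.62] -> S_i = 1.28*4.03^i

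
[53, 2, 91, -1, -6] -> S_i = Random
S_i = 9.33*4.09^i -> [9.33, 38.16, 156.07, 638.34, 2610.81]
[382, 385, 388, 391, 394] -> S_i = 382 + 3*i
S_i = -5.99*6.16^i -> [-5.99, -36.9, -227.29, -1400.13, -8624.81]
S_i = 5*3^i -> [5, 15, 45, 135, 405]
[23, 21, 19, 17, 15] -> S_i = 23 + -2*i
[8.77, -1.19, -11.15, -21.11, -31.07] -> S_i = 8.77 + -9.96*i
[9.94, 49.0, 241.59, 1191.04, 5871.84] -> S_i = 9.94*4.93^i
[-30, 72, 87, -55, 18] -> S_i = Random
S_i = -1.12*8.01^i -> [-1.12, -8.97, -71.86, -575.59, -4610.5]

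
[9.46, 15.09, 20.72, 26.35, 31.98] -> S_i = 9.46 + 5.63*i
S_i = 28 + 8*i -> [28, 36, 44, 52, 60]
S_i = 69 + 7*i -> [69, 76, 83, 90, 97]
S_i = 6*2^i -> [6, 12, 24, 48, 96]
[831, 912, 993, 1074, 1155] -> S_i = 831 + 81*i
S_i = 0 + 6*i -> [0, 6, 12, 18, 24]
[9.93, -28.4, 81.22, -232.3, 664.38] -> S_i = 9.93*(-2.86)^i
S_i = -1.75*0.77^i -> [-1.75, -1.35, -1.04, -0.8, -0.62]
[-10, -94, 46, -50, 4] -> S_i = Random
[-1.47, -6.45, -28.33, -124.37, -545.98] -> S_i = -1.47*4.39^i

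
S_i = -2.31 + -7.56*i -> [-2.31, -9.87, -17.43, -24.99, -32.55]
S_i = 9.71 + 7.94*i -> [9.71, 17.65, 25.59, 33.53, 41.47]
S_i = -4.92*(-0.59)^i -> [-4.92, 2.9, -1.71, 1.01, -0.6]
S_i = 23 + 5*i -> [23, 28, 33, 38, 43]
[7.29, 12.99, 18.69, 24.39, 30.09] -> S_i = 7.29 + 5.70*i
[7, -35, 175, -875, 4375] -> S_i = 7*-5^i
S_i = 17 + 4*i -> [17, 21, 25, 29, 33]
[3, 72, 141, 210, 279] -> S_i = 3 + 69*i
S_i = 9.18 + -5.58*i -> [9.18, 3.6, -1.98, -7.56, -13.14]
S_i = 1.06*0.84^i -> [1.06, 0.89, 0.75, 0.63, 0.53]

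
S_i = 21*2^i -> [21, 42, 84, 168, 336]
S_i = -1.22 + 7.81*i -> [-1.22, 6.59, 14.4, 22.21, 30.02]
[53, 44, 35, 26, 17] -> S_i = 53 + -9*i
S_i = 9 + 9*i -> [9, 18, 27, 36, 45]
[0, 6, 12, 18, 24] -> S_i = 0 + 6*i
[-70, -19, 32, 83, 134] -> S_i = -70 + 51*i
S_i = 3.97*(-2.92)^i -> [3.97, -11.59, 33.85, -98.84, 288.62]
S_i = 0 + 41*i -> [0, 41, 82, 123, 164]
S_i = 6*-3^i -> [6, -18, 54, -162, 486]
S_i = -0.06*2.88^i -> [-0.06, -0.17, -0.5, -1.43, -4.13]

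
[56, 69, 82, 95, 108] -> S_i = 56 + 13*i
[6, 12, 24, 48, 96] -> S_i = 6*2^i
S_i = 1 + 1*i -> [1, 2, 3, 4, 5]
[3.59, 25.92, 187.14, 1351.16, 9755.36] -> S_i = 3.59*7.22^i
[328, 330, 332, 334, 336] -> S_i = 328 + 2*i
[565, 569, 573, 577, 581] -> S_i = 565 + 4*i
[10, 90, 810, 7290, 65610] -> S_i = 10*9^i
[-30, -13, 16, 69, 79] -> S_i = Random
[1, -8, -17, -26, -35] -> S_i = 1 + -9*i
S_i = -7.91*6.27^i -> [-7.91, -49.6, -310.97, -1949.75, -12224.94]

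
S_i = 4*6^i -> [4, 24, 144, 864, 5184]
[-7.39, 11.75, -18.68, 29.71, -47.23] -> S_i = -7.39*(-1.59)^i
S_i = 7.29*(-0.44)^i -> [7.29, -3.21, 1.41, -0.62, 0.27]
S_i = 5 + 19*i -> [5, 24, 43, 62, 81]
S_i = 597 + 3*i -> [597, 600, 603, 606, 609]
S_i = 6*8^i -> [6, 48, 384, 3072, 24576]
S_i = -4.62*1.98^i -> [-4.62, -9.15, -18.11, -35.86, -71.01]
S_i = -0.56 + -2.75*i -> [-0.56, -3.31, -6.06, -8.81, -11.56]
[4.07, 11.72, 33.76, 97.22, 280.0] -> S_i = 4.07*2.88^i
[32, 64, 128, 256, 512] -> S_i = 32*2^i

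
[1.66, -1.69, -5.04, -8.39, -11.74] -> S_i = 1.66 + -3.35*i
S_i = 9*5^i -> [9, 45, 225, 1125, 5625]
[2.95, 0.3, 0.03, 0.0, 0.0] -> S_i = 2.95*0.10^i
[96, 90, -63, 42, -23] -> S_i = Random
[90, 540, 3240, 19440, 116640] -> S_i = 90*6^i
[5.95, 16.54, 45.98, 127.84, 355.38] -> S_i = 5.95*2.78^i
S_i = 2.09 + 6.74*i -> [2.09, 8.83, 15.57, 22.31, 29.05]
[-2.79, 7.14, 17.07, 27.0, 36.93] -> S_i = -2.79 + 9.93*i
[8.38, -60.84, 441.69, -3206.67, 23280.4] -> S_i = 8.38*(-7.26)^i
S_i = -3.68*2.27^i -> [-3.68, -8.35, -18.96, -43.05, -97.71]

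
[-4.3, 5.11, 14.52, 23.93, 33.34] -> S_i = -4.30 + 9.41*i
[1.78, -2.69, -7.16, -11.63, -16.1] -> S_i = 1.78 + -4.47*i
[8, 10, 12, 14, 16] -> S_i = 8 + 2*i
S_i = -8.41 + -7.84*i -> [-8.41, -16.25, -24.09, -31.93, -39.77]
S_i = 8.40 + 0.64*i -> [8.4, 9.04, 9.68, 10.32, 10.96]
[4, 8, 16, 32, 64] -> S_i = 4*2^i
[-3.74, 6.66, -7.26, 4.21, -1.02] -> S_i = Random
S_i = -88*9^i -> [-88, -792, -7128, -64152, -577368]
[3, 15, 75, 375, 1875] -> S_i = 3*5^i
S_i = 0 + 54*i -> [0, 54, 108, 162, 216]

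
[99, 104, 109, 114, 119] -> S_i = 99 + 5*i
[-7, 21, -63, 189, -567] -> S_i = -7*-3^i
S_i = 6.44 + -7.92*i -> [6.44, -1.48, -9.4, -17.32, -25.24]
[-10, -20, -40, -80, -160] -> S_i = -10*2^i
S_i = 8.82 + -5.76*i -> [8.82, 3.06, -2.7, -8.46, -14.22]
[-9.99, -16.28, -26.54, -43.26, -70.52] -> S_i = -9.99*1.63^i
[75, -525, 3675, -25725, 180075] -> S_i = 75*-7^i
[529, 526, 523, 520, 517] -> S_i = 529 + -3*i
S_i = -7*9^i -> [-7, -63, -567, -5103, -45927]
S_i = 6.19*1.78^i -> [6.19, 11.02, 19.61, 34.91, 62.14]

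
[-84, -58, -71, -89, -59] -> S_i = Random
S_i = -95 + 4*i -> [-95, -91, -87, -83, -79]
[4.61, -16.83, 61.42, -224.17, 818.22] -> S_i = 4.61*(-3.65)^i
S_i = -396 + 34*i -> [-396, -362, -328, -294, -260]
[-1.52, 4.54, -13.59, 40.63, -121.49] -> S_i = -1.52*(-2.99)^i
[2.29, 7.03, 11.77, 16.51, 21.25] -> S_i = 2.29 + 4.74*i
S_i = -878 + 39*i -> [-878, -839, -800, -761, -722]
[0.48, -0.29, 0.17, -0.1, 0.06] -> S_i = 0.48*(-0.60)^i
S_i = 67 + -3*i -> [67, 64, 61, 58, 55]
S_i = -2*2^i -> [-2, -4, -8, -16, -32]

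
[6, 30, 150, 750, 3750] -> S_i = 6*5^i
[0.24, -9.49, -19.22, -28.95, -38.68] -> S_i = 0.24 + -9.73*i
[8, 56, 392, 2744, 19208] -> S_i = 8*7^i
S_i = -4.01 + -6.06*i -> [-4.01, -10.07, -16.13, -22.19, -28.25]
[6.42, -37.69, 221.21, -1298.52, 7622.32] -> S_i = 6.42*(-5.87)^i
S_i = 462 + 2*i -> [462, 464, 466, 468, 470]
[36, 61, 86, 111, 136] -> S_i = 36 + 25*i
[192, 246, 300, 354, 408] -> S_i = 192 + 54*i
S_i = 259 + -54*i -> [259, 205, 151, 97, 43]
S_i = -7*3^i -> [-7, -21, -63, -189, -567]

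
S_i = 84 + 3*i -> [84, 87, 90, 93, 96]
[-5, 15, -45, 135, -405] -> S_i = -5*-3^i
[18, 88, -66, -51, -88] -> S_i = Random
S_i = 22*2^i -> [22, 44, 88, 176, 352]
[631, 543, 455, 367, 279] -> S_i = 631 + -88*i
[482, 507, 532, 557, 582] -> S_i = 482 + 25*i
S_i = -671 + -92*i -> [-671, -763, -855, -947, -1039]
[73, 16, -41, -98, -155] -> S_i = 73 + -57*i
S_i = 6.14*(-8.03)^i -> [6.14, -49.3, 395.91, -3179.18, 25528.81]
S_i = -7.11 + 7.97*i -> [-7.11, 0.86, 8.83, 16.8, 24.77]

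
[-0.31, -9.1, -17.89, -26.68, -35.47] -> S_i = -0.31 + -8.79*i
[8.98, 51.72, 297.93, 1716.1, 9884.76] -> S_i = 8.98*5.76^i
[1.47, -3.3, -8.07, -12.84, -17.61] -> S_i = 1.47 + -4.77*i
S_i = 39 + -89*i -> [39, -50, -139, -228, -317]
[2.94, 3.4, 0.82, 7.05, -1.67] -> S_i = Random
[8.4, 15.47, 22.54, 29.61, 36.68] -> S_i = 8.40 + 7.07*i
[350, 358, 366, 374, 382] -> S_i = 350 + 8*i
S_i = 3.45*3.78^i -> [3.45, 13.04, 49.29, 186.34, 704.35]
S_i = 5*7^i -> [5, 35, 245, 1715, 12005]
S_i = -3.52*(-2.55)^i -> [-3.52, 8.98, -22.89, 58.37, -148.83]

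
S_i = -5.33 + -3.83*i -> [-5.33, -9.16, -12.99, -16.82, -20.65]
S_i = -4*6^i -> [-4, -24, -144, -864, -5184]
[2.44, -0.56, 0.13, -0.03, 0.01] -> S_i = 2.44*(-0.23)^i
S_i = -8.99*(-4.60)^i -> [-8.99, 41.35, -190.23, 875.05, -4025.23]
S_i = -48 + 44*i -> [-48, -4, 40, 84, 128]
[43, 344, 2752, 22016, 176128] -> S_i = 43*8^i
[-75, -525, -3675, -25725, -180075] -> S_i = -75*7^i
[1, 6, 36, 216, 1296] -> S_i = 1*6^i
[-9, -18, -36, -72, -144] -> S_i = -9*2^i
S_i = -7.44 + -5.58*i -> [-7.44, -13.02, -18.6, -24.18, -29.76]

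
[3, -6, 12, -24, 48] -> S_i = 3*-2^i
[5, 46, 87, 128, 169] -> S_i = 5 + 41*i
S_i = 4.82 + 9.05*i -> [4.82, 13.87, 22.92, 31.97, 41.02]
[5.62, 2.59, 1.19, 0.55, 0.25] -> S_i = 5.62*0.46^i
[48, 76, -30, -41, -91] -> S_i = Random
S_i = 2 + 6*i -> [2, 8, 14, 20, 26]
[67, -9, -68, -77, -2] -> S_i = Random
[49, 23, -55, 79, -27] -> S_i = Random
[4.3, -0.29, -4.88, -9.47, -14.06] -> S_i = 4.30 + -4.59*i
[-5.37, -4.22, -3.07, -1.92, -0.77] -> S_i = -5.37 + 1.15*i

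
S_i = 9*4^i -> [9, 36, 144, 576, 2304]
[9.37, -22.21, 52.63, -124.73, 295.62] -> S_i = 9.37*(-2.37)^i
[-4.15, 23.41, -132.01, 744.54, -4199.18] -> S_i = -4.15*(-5.64)^i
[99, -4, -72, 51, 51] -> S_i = Random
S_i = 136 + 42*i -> [136, 178, 220, 262, 304]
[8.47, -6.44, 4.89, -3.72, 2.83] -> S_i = 8.47*(-0.76)^i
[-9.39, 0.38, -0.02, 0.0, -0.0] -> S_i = -9.39*(-0.04)^i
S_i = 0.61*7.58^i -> [0.61, 4.62, 35.05, 265.67, 2013.76]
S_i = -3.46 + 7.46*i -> [-3.46, 4.0, 11.46, 18.92, 26.38]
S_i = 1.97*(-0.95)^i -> [1.97, -1.87, 1.78, -1.69, 1.6]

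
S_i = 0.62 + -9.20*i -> [0.62, -8.58, -17.78, -26.98, -36.18]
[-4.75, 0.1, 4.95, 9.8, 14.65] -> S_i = -4.75 + 4.85*i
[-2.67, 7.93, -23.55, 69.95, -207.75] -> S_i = -2.67*(-2.97)^i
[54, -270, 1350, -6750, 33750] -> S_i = 54*-5^i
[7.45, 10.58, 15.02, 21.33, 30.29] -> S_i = 7.45*1.42^i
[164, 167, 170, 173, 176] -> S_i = 164 + 3*i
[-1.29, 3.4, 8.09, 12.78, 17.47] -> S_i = -1.29 + 4.69*i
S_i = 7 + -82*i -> [7, -75, -157, -239, -321]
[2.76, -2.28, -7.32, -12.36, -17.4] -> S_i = 2.76 + -5.04*i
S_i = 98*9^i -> [98, 882, 7938, 71442, 642978]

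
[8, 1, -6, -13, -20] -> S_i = 8 + -7*i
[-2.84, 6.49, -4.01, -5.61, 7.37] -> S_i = Random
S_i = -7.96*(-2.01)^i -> [-7.96, 16.0, -32.16, 64.64, -129.93]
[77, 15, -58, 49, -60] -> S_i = Random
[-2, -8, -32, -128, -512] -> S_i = -2*4^i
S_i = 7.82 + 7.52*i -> [7.82, 15.34, 22.86, 30.38, 37.9]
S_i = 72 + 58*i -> [72, 130, 188, 246, 304]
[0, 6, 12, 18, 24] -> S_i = 0 + 6*i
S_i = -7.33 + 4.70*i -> [-7.33, -2.63, 2.07, 6.77, 11.47]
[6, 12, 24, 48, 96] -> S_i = 6*2^i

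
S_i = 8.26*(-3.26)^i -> [8.26, -26.93, 87.78, -286.18, 932.93]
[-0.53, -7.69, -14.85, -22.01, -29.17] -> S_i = -0.53 + -7.16*i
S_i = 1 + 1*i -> [1, 2, 3, 4, 5]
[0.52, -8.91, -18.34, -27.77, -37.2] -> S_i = 0.52 + -9.43*i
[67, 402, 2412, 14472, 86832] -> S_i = 67*6^i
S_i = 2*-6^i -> [2, -12, 72, -432, 2592]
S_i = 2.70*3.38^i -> [2.7, 9.13, 30.85, 104.26, 352.4]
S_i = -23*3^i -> [-23, -69, -207, -621, -1863]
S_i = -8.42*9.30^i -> [-8.42, -78.31, -728.25, -6772.69, -62985.98]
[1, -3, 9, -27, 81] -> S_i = 1*-3^i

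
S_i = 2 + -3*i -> [2, -1, -4, -7, -10]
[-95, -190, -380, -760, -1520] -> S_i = -95*2^i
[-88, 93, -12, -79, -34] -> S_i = Random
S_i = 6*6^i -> [6, 36, 216, 1296, 7776]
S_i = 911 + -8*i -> [911, 903, 895, 887, 879]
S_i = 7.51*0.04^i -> [7.51, 0.3, 0.01, 0.0, 0.0]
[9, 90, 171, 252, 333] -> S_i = 9 + 81*i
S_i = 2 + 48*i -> [2, 50, 98, 146, 194]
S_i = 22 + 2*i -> [22, 24, 26, 28, 30]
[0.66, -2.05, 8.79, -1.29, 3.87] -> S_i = Random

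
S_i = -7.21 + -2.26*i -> [-7.21, -9.47, -11.73, -13.99, -16.25]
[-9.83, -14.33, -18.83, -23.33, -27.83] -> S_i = -9.83 + -4.50*i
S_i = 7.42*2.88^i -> [7.42, 21.37, 61.54, 177.25, 510.47]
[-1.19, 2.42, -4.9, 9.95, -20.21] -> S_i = -1.19*(-2.03)^i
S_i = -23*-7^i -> [-23, 161, -1127, 7889, -55223]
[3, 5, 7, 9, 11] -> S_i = 3 + 2*i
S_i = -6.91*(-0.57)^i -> [-6.91, 3.94, -2.25, 1.28, -0.73]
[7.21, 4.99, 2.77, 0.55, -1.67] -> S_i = 7.21 + -2.22*i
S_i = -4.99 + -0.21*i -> [-4.99, -5.2, -5.41, -5.62, -5.83]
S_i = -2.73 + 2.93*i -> [-2.73, 0.2, 3.13, 6.06, 8.99]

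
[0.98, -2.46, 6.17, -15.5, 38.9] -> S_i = 0.98*(-2.51)^i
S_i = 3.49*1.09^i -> [3.49, 3.8, 4.15, 4.52, 4.93]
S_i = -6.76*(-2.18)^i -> [-6.76, 14.74, -32.13, 70.04, -152.68]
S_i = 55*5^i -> [55, 275, 1375, 6875, 34375]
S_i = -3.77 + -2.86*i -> [-3.77, -6.63, -9.49, -12.35, -15.21]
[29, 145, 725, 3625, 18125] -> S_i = 29*5^i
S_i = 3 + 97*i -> [3, 100, 197, 294, 391]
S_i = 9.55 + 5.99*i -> [9.55, 15.54, 21.53, 27.52, 33.51]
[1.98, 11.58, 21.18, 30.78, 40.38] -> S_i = 1.98 + 9.60*i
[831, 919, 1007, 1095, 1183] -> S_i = 831 + 88*i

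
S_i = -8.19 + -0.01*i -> [-8.19, -8.2, -8.21, -8.22, -8.23]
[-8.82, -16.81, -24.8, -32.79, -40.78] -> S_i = -8.82 + -7.99*i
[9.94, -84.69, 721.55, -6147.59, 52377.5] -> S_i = 9.94*(-8.52)^i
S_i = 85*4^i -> [85, 340, 1360, 5440, 21760]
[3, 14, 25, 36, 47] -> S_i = 3 + 11*i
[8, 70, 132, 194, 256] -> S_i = 8 + 62*i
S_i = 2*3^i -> [2, 6, 18, 54, 162]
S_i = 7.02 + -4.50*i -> [7.02, 2.52, -1.98, -6.48, -10.98]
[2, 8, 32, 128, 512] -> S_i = 2*4^i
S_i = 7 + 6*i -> [7, 13, 19, 25, 31]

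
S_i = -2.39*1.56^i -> [-2.39, -3.73, -5.82, -9.07, -14.15]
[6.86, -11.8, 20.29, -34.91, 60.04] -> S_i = 6.86*(-1.72)^i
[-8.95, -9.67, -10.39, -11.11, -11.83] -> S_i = -8.95 + -0.72*i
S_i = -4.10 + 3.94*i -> [-4.1, -0.16, 3.78, 7.72, 11.66]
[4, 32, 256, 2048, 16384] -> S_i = 4*8^i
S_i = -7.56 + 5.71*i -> [-7.56, -1.85, 3.86, 9.57, 15.28]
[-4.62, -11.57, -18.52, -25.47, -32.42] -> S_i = -4.62 + -6.95*i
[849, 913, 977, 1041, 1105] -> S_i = 849 + 64*i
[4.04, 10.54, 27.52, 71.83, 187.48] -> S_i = 4.04*2.61^i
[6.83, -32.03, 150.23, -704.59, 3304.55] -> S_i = 6.83*(-4.69)^i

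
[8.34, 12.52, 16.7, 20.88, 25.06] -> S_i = 8.34 + 4.18*i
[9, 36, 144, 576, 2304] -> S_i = 9*4^i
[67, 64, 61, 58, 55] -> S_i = 67 + -3*i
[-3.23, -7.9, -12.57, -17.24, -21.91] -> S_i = -3.23 + -4.67*i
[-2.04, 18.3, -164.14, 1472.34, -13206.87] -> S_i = -2.04*(-8.97)^i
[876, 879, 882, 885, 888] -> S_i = 876 + 3*i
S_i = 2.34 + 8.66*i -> [2.34, 11.0, 19.66, 28.32, 36.98]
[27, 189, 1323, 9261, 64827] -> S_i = 27*7^i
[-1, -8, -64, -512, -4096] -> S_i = -1*8^i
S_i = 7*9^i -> [7, 63, 567, 5103, 45927]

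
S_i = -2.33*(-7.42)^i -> [-2.33, 17.29, -128.28, 951.85, -7062.71]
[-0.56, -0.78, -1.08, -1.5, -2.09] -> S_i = -0.56*1.39^i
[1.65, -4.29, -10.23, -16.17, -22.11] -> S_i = 1.65 + -5.94*i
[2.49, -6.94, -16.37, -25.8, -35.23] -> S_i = 2.49 + -9.43*i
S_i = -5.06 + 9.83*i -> [-5.06, 4.77, 14.6, 24.43, 34.26]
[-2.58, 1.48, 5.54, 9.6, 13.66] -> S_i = -2.58 + 4.06*i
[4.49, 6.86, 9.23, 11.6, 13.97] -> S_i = 4.49 + 2.37*i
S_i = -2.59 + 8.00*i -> [-2.59, 5.41, 13.41, 21.41, 29.41]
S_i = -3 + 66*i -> [-3, 63, 129, 195, 261]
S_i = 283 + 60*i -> [283, 343, 403, 463, 523]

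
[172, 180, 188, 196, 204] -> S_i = 172 + 8*i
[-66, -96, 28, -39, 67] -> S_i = Random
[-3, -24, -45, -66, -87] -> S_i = -3 + -21*i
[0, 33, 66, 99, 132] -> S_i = 0 + 33*i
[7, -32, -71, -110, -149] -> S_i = 7 + -39*i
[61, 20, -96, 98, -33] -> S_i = Random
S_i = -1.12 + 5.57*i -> [-1.12, 4.45, 10.02, 15.59, 21.16]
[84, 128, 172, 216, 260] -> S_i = 84 + 44*i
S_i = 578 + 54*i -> [578, 632, 686, 740, 794]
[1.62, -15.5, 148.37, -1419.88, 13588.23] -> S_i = 1.62*(-9.57)^i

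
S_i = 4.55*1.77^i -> [4.55, 8.05, 14.25, 25.23, 44.66]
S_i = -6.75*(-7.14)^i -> [-6.75, 48.2, -344.11, 2456.96, -17542.71]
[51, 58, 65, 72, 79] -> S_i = 51 + 7*i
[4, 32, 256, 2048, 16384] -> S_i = 4*8^i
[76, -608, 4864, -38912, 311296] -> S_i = 76*-8^i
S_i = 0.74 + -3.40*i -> [0.74, -2.66, -6.06, -9.46, -12.86]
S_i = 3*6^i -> [3, 18, 108, 648, 3888]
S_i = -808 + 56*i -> [-808, -752, -696, -640, -584]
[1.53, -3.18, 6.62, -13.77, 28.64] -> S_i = 1.53*(-2.08)^i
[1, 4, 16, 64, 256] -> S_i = 1*4^i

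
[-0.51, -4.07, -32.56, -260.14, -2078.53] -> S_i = -0.51*7.99^i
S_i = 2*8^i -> [2, 16, 128, 1024, 8192]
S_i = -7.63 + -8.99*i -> [-7.63, -16.62, -25.61, -34.6, -43.59]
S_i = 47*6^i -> [47, 282, 1692, 10152, 60912]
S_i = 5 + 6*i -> [5, 11, 17, 23, 29]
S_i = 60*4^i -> [60, 240, 960, 3840, 15360]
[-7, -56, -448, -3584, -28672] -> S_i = -7*8^i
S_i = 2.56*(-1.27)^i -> [2.56, -3.25, 4.13, -5.24, 6.66]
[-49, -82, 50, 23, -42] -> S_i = Random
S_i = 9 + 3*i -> [9, 12, 15, 18, 21]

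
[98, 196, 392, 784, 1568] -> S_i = 98*2^i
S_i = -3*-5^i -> [-3, 15, -75, 375, -1875]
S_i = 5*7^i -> [5, 35, 245, 1715, 12005]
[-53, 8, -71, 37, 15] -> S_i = Random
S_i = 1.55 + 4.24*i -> [1.55, 5.79, 10.03, 14.27, 18.51]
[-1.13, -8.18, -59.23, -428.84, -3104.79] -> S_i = -1.13*7.24^i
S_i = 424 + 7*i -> [424, 431, 438, 445, 452]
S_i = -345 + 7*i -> [-345, -338, -331, -324, -317]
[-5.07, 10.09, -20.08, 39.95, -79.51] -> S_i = -5.07*(-1.99)^i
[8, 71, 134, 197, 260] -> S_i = 8 + 63*i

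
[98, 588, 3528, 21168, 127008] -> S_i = 98*6^i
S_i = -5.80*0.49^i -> [-5.8, -2.84, -1.39, -0.68, -0.33]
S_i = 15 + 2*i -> [15, 17, 19, 21, 23]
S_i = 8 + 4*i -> [8, 12, 16, 20, 24]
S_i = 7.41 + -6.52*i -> [7.41, 0.89, -5.63, -12.15, -18.67]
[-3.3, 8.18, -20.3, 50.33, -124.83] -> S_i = -3.30*(-2.48)^i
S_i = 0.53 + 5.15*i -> [0.53, 5.68, 10.83, 15.98, 21.13]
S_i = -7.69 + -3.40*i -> [-7.69, -11.09, -14.49, -17.89, -21.29]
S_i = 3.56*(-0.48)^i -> [3.56, -1.71, 0.82, -0.39, 0.19]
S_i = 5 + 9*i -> [5, 14, 23, 32, 41]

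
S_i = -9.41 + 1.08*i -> [-9.41, -8.33, -7.25, -6.17, -5.09]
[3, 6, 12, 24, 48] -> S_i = 3*2^i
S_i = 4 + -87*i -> [4, -83, -170, -257, -344]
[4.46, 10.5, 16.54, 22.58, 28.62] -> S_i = 4.46 + 6.04*i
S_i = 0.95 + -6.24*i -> [0.95, -5.29, -11.53, -17.77, -24.01]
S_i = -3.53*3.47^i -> [-3.53, -12.25, -42.5, -147.49, -511.79]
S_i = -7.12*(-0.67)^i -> [-7.12, 4.77, -3.2, 2.14, -1.43]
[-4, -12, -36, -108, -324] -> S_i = -4*3^i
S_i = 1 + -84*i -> [1, -83, -167, -251, -335]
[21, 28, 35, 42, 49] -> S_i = 21 + 7*i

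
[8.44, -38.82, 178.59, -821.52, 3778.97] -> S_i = 8.44*(-4.60)^i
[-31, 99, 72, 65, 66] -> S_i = Random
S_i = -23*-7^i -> [-23, 161, -1127, 7889, -55223]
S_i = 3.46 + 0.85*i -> [3.46, 4.31, 5.16, 6.01, 6.86]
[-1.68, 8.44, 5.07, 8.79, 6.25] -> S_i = Random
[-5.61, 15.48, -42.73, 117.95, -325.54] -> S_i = -5.61*(-2.76)^i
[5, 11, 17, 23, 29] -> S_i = 5 + 6*i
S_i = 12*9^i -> [12, 108, 972, 8748, 78732]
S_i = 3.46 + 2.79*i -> [3.46, 6.25, 9.04, 11.83, 14.62]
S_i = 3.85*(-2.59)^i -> [3.85, -9.97, 25.83, -66.89, 173.24]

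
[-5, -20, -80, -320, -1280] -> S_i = -5*4^i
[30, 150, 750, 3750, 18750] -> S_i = 30*5^i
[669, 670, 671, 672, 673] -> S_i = 669 + 1*i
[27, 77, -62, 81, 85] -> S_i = Random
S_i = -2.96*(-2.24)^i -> [-2.96, 6.63, -14.85, 33.27, -74.52]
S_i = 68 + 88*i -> [68, 156, 244, 332, 420]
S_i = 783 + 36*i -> [783, 819, 855, 891, 927]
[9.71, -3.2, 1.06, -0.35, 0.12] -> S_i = 9.71*(-0.33)^i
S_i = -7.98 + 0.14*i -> [-7.98, -7.84, -7.7, -7.56, -7.42]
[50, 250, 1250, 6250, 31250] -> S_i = 50*5^i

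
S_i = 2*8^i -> [2, 16, 128, 1024, 8192]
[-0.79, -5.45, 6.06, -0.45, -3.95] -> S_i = Random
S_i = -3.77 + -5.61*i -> [-3.77, -9.38, -14.99, -20.6, -26.21]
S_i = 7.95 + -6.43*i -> [7.95, 1.52, -4.91, -11.34, -17.77]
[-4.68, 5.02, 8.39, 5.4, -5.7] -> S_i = Random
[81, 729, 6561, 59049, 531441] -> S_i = 81*9^i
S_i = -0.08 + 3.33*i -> [-0.08, 3.25, 6.58, 9.91, 13.24]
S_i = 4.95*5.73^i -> [4.95, 28.36, 162.52, 931.26, 5336.1]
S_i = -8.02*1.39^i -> [-8.02, -11.15, -15.5, -21.54, -29.94]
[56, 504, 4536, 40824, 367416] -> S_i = 56*9^i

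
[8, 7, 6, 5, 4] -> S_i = 8 + -1*i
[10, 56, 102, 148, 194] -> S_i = 10 + 46*i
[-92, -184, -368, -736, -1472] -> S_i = -92*2^i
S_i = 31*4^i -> [31, 124, 496, 1984, 7936]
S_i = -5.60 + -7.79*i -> [-5.6, -13.39, -21.18, -28.97, -36.76]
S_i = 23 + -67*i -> [23, -44, -111, -178, -245]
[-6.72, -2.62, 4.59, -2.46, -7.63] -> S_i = Random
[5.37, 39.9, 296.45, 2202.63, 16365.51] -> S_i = 5.37*7.43^i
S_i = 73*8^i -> [73, 584, 4672, 37376, 299008]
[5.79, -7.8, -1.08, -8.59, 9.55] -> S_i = Random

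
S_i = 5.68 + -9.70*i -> [5.68, -4.02, -13.72, -23.42, -33.12]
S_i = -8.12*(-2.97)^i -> [-8.12, 24.12, -71.63, 212.73, -631.8]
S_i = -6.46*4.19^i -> [-6.46, -27.07, -113.41, -475.2, -1991.08]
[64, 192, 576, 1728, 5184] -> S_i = 64*3^i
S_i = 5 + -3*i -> [5, 2, -1, -4, -7]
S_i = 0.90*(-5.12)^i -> [0.9, -4.61, 23.59, -120.8, 618.48]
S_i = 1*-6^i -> [1, -6, 36, -216, 1296]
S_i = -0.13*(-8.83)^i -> [-0.13, 1.15, -10.14, 89.5, -790.29]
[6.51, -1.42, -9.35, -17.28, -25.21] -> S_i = 6.51 + -7.93*i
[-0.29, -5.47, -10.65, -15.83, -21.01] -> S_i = -0.29 + -5.18*i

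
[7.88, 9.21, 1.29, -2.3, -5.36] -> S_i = Random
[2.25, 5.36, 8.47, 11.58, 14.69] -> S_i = 2.25 + 3.11*i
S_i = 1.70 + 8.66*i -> [1.7, 10.36, 19.02, 27.68, 36.34]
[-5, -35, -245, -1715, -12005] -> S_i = -5*7^i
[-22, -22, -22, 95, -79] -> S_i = Random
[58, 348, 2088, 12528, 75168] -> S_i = 58*6^i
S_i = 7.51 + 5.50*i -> [7.51, 13.01, 18.51, 24.01, 29.51]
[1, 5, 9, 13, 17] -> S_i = 1 + 4*i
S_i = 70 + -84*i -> [70, -14, -98, -182, -266]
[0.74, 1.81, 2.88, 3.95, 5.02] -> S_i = 0.74 + 1.07*i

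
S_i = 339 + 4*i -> [339, 343, 347, 351, 355]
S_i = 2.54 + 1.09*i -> [2.54, 3.63, 4.72, 5.81, 6.9]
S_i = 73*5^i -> [73, 365, 1825, 9125, 45625]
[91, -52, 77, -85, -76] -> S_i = Random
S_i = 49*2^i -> [49, 98, 196, 392, 784]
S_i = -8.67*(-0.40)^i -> [-8.67, 3.47, -1.39, 0.55, -0.22]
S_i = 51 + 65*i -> [51, 116, 181, 246, 311]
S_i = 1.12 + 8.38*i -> [1.12, 9.5, 17.88, 26.26, 34.64]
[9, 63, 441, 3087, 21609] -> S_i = 9*7^i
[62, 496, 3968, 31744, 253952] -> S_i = 62*8^i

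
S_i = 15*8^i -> [15, 120, 960, 7680, 61440]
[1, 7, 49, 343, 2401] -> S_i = 1*7^i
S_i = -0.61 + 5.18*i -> [-0.61, 4.57, 9.75, 14.93, 20.11]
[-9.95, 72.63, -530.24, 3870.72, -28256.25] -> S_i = -9.95*(-7.30)^i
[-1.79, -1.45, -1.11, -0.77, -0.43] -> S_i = -1.79 + 0.34*i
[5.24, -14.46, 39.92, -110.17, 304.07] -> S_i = 5.24*(-2.76)^i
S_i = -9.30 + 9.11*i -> [-9.3, -0.19, 8.92, 18.03, 27.14]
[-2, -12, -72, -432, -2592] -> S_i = -2*6^i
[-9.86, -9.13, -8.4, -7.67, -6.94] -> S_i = -9.86 + 0.73*i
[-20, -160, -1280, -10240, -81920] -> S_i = -20*8^i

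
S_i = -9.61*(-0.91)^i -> [-9.61, 8.75, -7.96, 7.24, -6.59]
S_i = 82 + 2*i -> [82, 84, 86, 88, 90]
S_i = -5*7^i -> [-5, -35, -245, -1715, -12005]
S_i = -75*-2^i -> [-75, 150, -300, 600, -1200]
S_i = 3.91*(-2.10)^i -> [3.91, -8.21, 17.24, -36.21, 76.04]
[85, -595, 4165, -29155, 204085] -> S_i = 85*-7^i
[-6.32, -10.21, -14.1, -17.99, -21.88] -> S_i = -6.32 + -3.89*i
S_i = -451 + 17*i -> [-451, -434, -417, -400, -383]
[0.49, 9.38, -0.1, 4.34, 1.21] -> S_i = Random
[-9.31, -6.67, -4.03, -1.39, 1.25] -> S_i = -9.31 + 2.64*i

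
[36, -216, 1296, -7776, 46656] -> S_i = 36*-6^i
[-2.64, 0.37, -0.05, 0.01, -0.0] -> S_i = -2.64*(-0.14)^i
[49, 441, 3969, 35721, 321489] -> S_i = 49*9^i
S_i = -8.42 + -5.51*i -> [-8.42, -13.93, -19.44, -24.95, -30.46]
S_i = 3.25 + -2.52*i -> [3.25, 0.73, -1.79, -4.31, -6.83]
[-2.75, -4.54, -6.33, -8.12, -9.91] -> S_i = -2.75 + -1.79*i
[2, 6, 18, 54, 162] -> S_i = 2*3^i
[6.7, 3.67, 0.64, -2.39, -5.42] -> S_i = 6.70 + -3.03*i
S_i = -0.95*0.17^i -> [-0.95, -0.16, -0.03, -0.0, -0.0]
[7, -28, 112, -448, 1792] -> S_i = 7*-4^i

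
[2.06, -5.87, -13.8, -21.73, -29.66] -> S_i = 2.06 + -7.93*i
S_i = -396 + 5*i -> [-396, -391, -386, -381, -376]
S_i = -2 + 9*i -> [-2, 7, 16, 25, 34]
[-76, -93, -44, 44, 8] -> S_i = Random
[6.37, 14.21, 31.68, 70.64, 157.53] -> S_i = 6.37*2.23^i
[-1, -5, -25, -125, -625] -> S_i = -1*5^i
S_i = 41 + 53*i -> [41, 94, 147, 200, 253]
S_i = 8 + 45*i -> [8, 53, 98, 143, 188]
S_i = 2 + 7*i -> [2, 9, 16, 23, 30]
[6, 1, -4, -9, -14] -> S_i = 6 + -5*i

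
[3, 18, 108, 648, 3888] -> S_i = 3*6^i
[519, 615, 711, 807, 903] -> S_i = 519 + 96*i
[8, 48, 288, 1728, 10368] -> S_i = 8*6^i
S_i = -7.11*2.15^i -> [-7.11, -15.29, -32.87, -70.66, -151.92]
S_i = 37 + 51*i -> [37, 88, 139, 190, 241]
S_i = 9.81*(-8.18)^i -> [9.81, -80.25, 656.41, -5369.44, 43922.01]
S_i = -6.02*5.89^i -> [-6.02, -35.46, -208.85, -1230.11, -7245.32]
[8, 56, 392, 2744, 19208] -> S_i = 8*7^i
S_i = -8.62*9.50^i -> [-8.62, -81.89, -777.96, -7390.57, -70210.44]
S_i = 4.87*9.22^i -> [4.87, 44.9, 413.99, 3817.0, 35192.7]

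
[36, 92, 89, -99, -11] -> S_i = Random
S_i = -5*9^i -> [-5, -45, -405, -3645, -32805]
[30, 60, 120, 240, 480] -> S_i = 30*2^i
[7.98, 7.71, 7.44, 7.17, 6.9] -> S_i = 7.98 + -0.27*i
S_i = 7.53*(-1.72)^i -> [7.53, -12.95, 22.28, -38.32, 65.9]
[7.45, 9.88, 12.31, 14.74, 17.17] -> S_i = 7.45 + 2.43*i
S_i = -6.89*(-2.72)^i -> [-6.89, 18.74, -50.97, 138.65, -377.13]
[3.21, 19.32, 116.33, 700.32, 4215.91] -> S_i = 3.21*6.02^i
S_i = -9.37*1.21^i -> [-9.37, -11.34, -13.72, -16.6, -20.09]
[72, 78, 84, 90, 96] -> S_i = 72 + 6*i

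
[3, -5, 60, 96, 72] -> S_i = Random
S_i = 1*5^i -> [1, 5, 25, 125, 625]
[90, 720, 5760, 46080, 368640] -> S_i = 90*8^i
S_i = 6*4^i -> [6, 24, 96, 384, 1536]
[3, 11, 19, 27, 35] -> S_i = 3 + 8*i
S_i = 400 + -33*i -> [400, 367, 334, 301, 268]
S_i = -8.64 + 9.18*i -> [-8.64, 0.54, 9.72, 18.9, 28.08]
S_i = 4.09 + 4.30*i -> [4.09, 8.39, 12.69, 16.99, 21.29]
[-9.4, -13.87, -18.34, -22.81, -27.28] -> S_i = -9.40 + -4.47*i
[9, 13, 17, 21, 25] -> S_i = 9 + 4*i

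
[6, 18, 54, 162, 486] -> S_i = 6*3^i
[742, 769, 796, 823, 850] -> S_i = 742 + 27*i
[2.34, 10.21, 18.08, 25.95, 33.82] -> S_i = 2.34 + 7.87*i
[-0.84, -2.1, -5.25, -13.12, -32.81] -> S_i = -0.84*2.50^i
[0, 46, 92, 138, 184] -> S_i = 0 + 46*i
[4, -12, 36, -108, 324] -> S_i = 4*-3^i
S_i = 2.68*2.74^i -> [2.68, 7.34, 20.12, 55.13, 151.06]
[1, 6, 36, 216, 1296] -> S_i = 1*6^i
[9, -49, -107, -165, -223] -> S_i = 9 + -58*i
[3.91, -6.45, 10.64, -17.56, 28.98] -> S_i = 3.91*(-1.65)^i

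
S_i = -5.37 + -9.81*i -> [-5.37, -15.18, -24.99, -34.8, -44.61]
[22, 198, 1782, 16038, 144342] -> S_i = 22*9^i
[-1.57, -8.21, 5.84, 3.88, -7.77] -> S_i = Random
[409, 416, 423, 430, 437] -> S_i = 409 + 7*i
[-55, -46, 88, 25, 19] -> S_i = Random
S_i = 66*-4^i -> [66, -264, 1056, -4224, 16896]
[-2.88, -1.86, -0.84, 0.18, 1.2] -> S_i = -2.88 + 1.02*i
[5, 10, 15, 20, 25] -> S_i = 5 + 5*i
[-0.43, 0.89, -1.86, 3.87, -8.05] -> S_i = -0.43*(-2.08)^i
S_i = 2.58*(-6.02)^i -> [2.58, -15.53, 93.5, -562.87, 3388.49]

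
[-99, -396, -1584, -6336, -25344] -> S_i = -99*4^i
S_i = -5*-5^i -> [-5, 25, -125, 625, -3125]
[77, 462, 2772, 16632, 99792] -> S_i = 77*6^i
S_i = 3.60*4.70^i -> [3.6, 16.92, 79.52, 373.76, 1756.69]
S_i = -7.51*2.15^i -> [-7.51, -16.15, -34.71, -74.64, -160.47]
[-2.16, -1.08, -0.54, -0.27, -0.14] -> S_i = -2.16*0.50^i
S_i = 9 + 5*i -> [9, 14, 19, 24, 29]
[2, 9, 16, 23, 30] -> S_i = 2 + 7*i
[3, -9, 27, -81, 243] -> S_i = 3*-3^i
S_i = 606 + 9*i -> [606, 615, 624, 633, 642]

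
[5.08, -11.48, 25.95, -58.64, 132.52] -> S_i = 5.08*(-2.26)^i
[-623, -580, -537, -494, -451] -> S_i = -623 + 43*i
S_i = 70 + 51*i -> [70, 121, 172, 223, 274]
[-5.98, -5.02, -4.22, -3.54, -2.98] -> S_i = -5.98*0.84^i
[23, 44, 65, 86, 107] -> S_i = 23 + 21*i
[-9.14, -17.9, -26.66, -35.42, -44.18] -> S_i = -9.14 + -8.76*i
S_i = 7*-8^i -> [7, -56, 448, -3584, 28672]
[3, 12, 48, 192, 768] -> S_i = 3*4^i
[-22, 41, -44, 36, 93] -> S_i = Random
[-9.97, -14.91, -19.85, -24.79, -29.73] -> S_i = -9.97 + -4.94*i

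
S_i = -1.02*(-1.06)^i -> [-1.02, 1.08, -1.15, 1.21, -1.29]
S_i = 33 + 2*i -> [33, 35, 37, 39, 41]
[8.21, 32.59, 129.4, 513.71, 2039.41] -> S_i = 8.21*3.97^i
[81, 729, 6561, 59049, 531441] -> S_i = 81*9^i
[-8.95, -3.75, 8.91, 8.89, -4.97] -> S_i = Random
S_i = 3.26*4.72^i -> [3.26, 15.39, 72.63, 342.8, 1618.03]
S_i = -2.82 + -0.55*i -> [-2.82, -3.37, -3.92, -4.47, -5.02]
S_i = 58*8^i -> [58, 464, 3712, 29696, 237568]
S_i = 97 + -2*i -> [97, 95, 93, 91, 89]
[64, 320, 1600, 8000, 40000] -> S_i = 64*5^i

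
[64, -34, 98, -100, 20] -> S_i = Random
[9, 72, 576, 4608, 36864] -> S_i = 9*8^i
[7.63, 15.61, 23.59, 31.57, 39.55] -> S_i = 7.63 + 7.98*i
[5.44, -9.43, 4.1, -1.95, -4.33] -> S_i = Random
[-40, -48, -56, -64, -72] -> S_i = -40 + -8*i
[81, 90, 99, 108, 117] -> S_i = 81 + 9*i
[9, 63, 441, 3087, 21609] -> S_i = 9*7^i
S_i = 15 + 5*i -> [15, 20, 25, 30, 35]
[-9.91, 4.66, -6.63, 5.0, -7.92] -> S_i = Random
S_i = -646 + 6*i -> [-646, -640, -634, -628, -622]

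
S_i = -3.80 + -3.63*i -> [-3.8, -7.43, -11.06, -14.69, -18.32]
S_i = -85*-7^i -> [-85, 595, -4165, 29155, -204085]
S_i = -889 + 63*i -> [-889, -826, -763, -700, -637]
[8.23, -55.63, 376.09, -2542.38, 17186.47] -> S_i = 8.23*(-6.76)^i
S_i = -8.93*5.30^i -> [-8.93, -47.33, -250.84, -1329.47, -7046.2]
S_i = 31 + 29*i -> [31, 60, 89, 118, 147]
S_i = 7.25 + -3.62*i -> [7.25, 3.63, 0.01, -3.61, -7.23]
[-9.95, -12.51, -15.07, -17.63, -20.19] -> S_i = -9.95 + -2.56*i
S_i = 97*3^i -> [97, 291, 873, 2619, 7857]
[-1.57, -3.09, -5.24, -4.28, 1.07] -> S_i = Random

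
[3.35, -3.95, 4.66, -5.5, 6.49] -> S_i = 3.35*(-1.18)^i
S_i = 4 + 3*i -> [4, 7, 10, 13, 16]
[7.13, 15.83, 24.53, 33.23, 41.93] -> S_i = 7.13 + 8.70*i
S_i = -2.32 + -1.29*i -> [-2.32, -3.61, -4.9, -6.19, -7.48]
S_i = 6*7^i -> [6, 42, 294, 2058, 14406]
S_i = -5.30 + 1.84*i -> [-5.3, -3.46, -1.62, 0.22, 2.06]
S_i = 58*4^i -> [58, 232, 928, 3712, 14848]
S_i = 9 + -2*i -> [9, 7, 5, 3, 1]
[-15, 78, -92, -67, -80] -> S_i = Random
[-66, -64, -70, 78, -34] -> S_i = Random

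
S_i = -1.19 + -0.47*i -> [-1.19, -1.66, -2.13, -2.6, -3.07]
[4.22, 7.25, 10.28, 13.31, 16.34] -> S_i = 4.22 + 3.03*i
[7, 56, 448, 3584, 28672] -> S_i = 7*8^i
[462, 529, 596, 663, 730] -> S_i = 462 + 67*i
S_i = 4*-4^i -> [4, -16, 64, -256, 1024]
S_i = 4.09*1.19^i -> [4.09, 4.87, 5.79, 6.89, 8.2]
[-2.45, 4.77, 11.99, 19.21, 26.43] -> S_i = -2.45 + 7.22*i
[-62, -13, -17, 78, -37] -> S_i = Random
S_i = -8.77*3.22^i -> [-8.77, -28.24, -90.93, -292.8, -942.81]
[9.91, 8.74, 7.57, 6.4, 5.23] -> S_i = 9.91 + -1.17*i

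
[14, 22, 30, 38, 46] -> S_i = 14 + 8*i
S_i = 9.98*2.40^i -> [9.98, 23.95, 57.48, 137.96, 331.11]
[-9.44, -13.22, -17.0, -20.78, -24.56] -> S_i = -9.44 + -3.78*i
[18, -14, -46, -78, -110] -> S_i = 18 + -32*i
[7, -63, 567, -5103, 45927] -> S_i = 7*-9^i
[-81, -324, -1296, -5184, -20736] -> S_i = -81*4^i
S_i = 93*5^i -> [93, 465, 2325, 11625, 58125]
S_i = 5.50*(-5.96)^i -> [5.5, -32.78, 195.37, -1164.4, 6939.81]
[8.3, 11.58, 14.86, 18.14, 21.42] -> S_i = 8.30 + 3.28*i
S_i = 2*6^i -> [2, 12, 72, 432, 2592]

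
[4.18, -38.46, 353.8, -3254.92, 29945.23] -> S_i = 4.18*(-9.20)^i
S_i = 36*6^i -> [36, 216, 1296, 7776, 46656]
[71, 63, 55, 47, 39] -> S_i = 71 + -8*i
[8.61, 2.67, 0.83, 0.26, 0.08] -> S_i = 8.61*0.31^i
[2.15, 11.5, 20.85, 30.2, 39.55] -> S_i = 2.15 + 9.35*i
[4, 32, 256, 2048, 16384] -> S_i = 4*8^i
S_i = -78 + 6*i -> [-78, -72, -66, -60, -54]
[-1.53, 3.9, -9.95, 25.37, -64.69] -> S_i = -1.53*(-2.55)^i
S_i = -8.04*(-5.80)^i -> [-8.04, 46.63, -270.47, 1568.7, -9098.46]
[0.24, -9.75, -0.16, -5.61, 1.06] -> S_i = Random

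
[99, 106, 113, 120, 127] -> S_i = 99 + 7*i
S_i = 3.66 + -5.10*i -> [3.66, -1.44, -6.54, -11.64, -16.74]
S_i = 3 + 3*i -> [3, 6, 9, 12, 15]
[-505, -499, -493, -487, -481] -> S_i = -505 + 6*i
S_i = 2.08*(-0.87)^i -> [2.08, -1.81, 1.57, -1.37, 1.19]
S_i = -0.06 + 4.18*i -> [-0.06, 4.12, 8.3, 12.48, 16.66]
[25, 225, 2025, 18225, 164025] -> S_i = 25*9^i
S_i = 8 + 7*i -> [8, 15, 22, 29, 36]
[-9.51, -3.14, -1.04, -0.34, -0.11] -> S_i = -9.51*0.33^i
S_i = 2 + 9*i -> [2, 11, 20, 29, 38]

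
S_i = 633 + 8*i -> [633, 641, 649, 657, 665]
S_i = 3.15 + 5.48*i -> [3.15, 8.63, 14.11, 19.59, 25.07]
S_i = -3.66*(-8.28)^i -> [-3.66, 30.3, -250.92, 2077.65, -17202.93]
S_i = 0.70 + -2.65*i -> [0.7, -1.95, -4.6, -7.25, -9.9]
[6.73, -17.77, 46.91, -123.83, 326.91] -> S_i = 6.73*(-2.64)^i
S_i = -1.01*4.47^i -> [-1.01, -4.51, -20.18, -90.21, -403.23]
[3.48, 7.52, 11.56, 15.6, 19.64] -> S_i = 3.48 + 4.04*i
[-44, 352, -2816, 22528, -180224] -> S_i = -44*-8^i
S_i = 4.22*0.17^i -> [4.22, 0.72, 0.12, 0.02, 0.0]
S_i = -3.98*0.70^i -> [-3.98, -2.79, -1.95, -1.37, -0.96]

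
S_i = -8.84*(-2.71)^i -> [-8.84, 23.96, -64.92, 175.94, -476.79]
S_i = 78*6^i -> [78, 468, 2808, 16848, 101088]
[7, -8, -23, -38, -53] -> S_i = 7 + -15*i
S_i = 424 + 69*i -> [424, 493, 562, 631, 700]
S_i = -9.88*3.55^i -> [-9.88, -35.07, -124.51, -442.02, -1569.17]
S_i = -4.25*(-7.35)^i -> [-4.25, 31.24, -229.6, 1687.53, -12403.33]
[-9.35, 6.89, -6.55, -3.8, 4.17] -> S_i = Random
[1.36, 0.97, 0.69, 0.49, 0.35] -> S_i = 1.36*0.71^i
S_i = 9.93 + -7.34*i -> [9.93, 2.59, -4.75, -12.09, -19.43]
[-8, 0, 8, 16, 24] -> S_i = -8 + 8*i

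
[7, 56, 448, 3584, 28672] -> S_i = 7*8^i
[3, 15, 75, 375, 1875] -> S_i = 3*5^i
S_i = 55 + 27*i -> [55, 82, 109, 136, 163]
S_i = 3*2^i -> [3, 6, 12, 24, 48]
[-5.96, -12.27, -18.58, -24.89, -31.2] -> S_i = -5.96 + -6.31*i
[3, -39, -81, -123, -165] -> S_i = 3 + -42*i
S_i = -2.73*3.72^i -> [-2.73, -10.16, -37.78, -140.54, -522.8]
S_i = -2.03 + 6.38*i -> [-2.03, 4.35, 10.73, 17.11, 23.49]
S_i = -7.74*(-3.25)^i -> [-7.74, 25.16, -81.75, 265.7, -863.52]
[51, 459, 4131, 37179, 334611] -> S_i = 51*9^i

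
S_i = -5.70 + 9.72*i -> [-5.7, 4.02, 13.74, 23.46, 33.18]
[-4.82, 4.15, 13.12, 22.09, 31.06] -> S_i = -4.82 + 8.97*i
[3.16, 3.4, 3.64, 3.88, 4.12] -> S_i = 3.16 + 0.24*i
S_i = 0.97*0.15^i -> [0.97, 0.15, 0.02, 0.0, 0.0]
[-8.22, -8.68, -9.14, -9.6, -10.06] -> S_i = -8.22 + -0.46*i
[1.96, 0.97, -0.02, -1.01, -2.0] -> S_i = 1.96 + -0.99*i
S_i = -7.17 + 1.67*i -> [-7.17, -5.5, -3.83, -2.16, -0.49]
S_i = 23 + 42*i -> [23, 65, 107, 149, 191]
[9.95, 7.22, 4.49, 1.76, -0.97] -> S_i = 9.95 + -2.73*i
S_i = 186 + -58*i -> [186, 128, 70, 12, -46]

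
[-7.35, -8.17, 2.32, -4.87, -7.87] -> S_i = Random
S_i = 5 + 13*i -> [5, 18, 31, 44, 57]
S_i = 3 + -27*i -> [3, -24, -51, -78, -105]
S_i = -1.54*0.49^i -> [-1.54, -0.75, -0.37, -0.18, -0.09]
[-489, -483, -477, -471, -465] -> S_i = -489 + 6*i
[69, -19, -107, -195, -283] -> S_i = 69 + -88*i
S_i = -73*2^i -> [-73, -146, -292, -584, -1168]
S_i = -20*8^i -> [-20, -160, -1280, -10240, -81920]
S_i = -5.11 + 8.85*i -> [-5.11, 3.74, 12.59, 21.44, 30.29]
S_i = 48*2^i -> [48, 96, 192, 384, 768]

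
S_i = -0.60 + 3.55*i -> [-0.6, 2.95, 6.5, 10.05, 13.6]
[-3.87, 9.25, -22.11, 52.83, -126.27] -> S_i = -3.87*(-2.39)^i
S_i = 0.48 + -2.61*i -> [0.48, -2.13, -4.74, -7.35, -9.96]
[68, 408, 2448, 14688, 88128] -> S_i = 68*6^i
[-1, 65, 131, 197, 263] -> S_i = -1 + 66*i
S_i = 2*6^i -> [2, 12, 72, 432, 2592]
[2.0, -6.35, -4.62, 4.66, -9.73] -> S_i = Random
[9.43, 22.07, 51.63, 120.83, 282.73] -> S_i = 9.43*2.34^i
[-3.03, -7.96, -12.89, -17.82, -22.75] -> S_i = -3.03 + -4.93*i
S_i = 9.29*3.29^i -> [9.29, 30.56, 100.56, 330.83, 1088.43]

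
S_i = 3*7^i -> [3, 21, 147, 1029, 7203]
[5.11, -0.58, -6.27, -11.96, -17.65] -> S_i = 5.11 + -5.69*i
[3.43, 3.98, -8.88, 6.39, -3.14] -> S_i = Random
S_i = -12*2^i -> [-12, -24, -48, -96, -192]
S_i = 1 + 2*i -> [1, 3, 5, 7, 9]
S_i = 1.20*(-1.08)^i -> [1.2, -1.3, 1.4, -1.51, 1.63]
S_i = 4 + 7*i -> [4, 11, 18, 25, 32]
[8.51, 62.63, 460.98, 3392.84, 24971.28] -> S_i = 8.51*7.36^i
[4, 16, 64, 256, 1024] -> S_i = 4*4^i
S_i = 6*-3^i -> [6, -18, 54, -162, 486]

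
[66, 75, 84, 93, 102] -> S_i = 66 + 9*i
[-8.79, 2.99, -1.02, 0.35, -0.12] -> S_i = -8.79*(-0.34)^i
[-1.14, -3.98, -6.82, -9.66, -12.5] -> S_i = -1.14 + -2.84*i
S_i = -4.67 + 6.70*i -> [-4.67, 2.03, 8.73, 15.43, 22.13]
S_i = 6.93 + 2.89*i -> [6.93, 9.82, 12.71, 15.6, 18.49]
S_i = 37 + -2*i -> [37, 35, 33, 31, 29]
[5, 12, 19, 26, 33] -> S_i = 5 + 7*i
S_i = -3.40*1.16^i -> [-3.4, -3.94, -4.58, -5.31, -6.16]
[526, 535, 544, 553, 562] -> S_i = 526 + 9*i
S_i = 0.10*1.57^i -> [0.1, 0.16, 0.25, 0.39, 0.61]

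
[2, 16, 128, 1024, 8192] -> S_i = 2*8^i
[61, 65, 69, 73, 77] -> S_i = 61 + 4*i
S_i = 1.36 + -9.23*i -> [1.36, -7.87, -17.1, -26.33, -35.56]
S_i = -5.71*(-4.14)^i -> [-5.71, 23.64, -97.87, 405.17, -1677.4]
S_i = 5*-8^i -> [5, -40, 320, -2560, 20480]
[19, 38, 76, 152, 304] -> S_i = 19*2^i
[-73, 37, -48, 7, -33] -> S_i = Random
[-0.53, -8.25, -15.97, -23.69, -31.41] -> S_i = -0.53 + -7.72*i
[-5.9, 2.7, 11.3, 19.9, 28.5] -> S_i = -5.90 + 8.60*i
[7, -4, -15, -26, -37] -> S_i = 7 + -11*i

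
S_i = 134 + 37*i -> [134, 171, 208, 245, 282]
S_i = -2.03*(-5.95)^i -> [-2.03, 12.08, -71.87, 427.61, -2544.27]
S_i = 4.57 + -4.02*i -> [4.57, 0.55, -3.47, -7.49, -11.51]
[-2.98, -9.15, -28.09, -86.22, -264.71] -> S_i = -2.98*3.07^i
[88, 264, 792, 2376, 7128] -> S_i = 88*3^i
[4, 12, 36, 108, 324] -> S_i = 4*3^i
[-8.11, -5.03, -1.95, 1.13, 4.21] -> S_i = -8.11 + 3.08*i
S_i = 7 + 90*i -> [7, 97, 187, 277, 367]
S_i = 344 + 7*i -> [344, 351, 358, 365, 372]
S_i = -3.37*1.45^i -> [-3.37, -4.89, -7.09, -10.27, -14.9]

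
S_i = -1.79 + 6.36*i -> [-1.79, 4.57, 10.93, 17.29, 23.65]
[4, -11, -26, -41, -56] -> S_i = 4 + -15*i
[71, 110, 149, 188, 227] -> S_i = 71 + 39*i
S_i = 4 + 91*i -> [4, 95, 186, 277, 368]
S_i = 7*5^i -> [7, 35, 175, 875, 4375]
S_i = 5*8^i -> [5, 40, 320, 2560, 20480]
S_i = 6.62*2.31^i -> [6.62, 15.29, 35.32, 81.6, 188.5]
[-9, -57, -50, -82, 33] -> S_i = Random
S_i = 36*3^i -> [36, 108, 324, 972, 2916]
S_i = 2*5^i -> [2, 10, 50, 250, 1250]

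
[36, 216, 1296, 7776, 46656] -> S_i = 36*6^i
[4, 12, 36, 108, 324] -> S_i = 4*3^i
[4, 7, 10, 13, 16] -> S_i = 4 + 3*i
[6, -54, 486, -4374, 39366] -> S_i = 6*-9^i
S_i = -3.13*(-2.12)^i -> [-3.13, 6.64, -14.07, 29.82, -63.22]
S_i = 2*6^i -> [2, 12, 72, 432, 2592]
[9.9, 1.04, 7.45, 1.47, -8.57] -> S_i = Random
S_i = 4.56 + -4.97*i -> [4.56, -0.41, -5.38, -10.35, -15.32]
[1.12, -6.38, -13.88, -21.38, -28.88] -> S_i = 1.12 + -7.50*i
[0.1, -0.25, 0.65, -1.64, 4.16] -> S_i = 0.10*(-2.54)^i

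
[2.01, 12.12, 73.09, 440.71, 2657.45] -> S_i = 2.01*6.03^i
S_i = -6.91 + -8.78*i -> [-6.91, -15.69, -24.47, -33.25, -42.03]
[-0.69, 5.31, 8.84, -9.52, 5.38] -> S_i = Random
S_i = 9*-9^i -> [9, -81, 729, -6561, 59049]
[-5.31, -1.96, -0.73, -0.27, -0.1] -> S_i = -5.31*0.37^i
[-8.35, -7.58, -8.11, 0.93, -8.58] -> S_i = Random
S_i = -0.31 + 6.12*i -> [-0.31, 5.81, 11.93, 18.05, 24.17]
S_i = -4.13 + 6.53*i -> [-4.13, 2.4, 8.93, 15.46, 21.99]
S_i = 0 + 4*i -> [0, 4, 8, 12, 16]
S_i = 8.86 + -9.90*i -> [8.86, -1.04, -10.94, -20.84, -30.74]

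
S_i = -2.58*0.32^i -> [-2.58, -0.83, -0.26, -0.08, -0.03]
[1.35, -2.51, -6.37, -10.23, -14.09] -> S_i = 1.35 + -3.86*i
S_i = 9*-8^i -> [9, -72, 576, -4608, 36864]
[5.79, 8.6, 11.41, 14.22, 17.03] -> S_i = 5.79 + 2.81*i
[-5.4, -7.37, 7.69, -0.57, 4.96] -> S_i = Random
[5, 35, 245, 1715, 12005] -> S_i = 5*7^i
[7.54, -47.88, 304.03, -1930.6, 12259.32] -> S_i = 7.54*(-6.35)^i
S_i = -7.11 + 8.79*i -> [-7.11, 1.68, 10.47, 19.26, 28.05]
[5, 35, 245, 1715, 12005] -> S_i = 5*7^i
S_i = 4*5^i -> [4, 20, 100, 500, 2500]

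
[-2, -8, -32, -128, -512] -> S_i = -2*4^i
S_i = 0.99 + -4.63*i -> [0.99, -3.64, -8.27, -12.9, -17.53]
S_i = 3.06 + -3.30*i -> [3.06, -0.24, -3.54, -6.84, -10.14]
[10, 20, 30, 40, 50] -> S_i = 10 + 10*i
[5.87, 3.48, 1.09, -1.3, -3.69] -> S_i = 5.87 + -2.39*i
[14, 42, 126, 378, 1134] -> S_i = 14*3^i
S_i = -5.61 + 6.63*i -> [-5.61, 1.02, 7.65, 14.28, 20.91]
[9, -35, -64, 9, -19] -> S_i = Random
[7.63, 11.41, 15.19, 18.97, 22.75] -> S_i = 7.63 + 3.78*i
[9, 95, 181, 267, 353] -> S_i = 9 + 86*i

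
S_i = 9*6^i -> [9, 54, 324, 1944, 11664]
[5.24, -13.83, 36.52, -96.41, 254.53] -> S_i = 5.24*(-2.64)^i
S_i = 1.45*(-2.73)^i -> [1.45, -3.96, 10.81, -29.5, 80.54]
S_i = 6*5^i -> [6, 30, 150, 750, 3750]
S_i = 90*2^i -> [90, 180, 360, 720, 1440]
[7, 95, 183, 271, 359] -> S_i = 7 + 88*i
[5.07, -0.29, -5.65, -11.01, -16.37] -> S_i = 5.07 + -5.36*i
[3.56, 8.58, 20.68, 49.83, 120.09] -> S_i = 3.56*2.41^i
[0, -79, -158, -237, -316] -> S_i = 0 + -79*i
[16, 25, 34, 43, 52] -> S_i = 16 + 9*i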